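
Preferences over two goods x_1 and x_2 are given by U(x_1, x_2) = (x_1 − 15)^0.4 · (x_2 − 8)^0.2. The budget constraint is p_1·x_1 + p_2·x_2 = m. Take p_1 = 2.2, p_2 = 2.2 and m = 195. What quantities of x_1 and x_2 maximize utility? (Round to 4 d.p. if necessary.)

This is Cobb-Douglas in (x_1−15, x_2−8): tangency gives 0.4·p_2·(x_2−8) = 0.2·p_1·(x_1−15).
Substituting into the budget: x_1* = 15 + 2/3·(m − 15·p_1 − 8·p_2)/p_1, and x_2* = 8 + 1/3·(…)/p_2.
Discretionary income = 195 − 15·2.2 − 8·2.2 = 144.4; x_1* = 15 + 2/3·144.4/2.2 = 58.7576; x_2* = 8 + 1/3·144.4/2.2 = 29.8788.

x_1* = 58.7576, x_2* = 29.8788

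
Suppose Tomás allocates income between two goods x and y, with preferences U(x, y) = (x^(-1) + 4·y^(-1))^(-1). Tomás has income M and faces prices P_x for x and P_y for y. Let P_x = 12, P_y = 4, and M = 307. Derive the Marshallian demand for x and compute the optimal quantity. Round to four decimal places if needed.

x* = 11.8733

From the CES first-order condition, (1/4)·(y/x)^(2) = P_x/P_y.
Hence y/x = (4·P_x/P_y)^(1/(2)), i.e. raised to the 0.5 power.
Substitute y = (y/x)·x into the budget: x* = M/(P_x + P_y·(y/x)).
Numerically y/x = 3.464102, so x* = 307/(12 + 4·3.464102) = 11.8733.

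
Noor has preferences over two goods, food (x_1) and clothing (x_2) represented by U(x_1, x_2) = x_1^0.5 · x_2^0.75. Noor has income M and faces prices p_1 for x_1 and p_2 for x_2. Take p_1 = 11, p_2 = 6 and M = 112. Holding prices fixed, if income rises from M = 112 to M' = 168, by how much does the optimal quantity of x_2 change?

Δx_2* = 5.6

Demand: x_1*(p_1,p_2,M) = 0.4·M/p_1 and x_2* = 0.6·M/p_2.
At p_1=11, p_2=6, M=112: x_2* = 0.6·112/6 = 11.2.
At M' = 168: x_2* = 16.8. Change: 16.8 − 11.2 = 5.6.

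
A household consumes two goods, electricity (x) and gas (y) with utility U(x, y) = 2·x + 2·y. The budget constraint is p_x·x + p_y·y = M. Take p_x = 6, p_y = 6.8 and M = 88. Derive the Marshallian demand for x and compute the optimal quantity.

x* = 14.6667

Linear utility — the consumer picks whichever good has higher MU/price: 2/6 = 0.3333 vs 2/6.8 = 0.2941.
x gives more utility per dollar, so spend all income on x: x* = M/p_x, y* = 0.
Numerically: x* = 14.6667, y* = 0.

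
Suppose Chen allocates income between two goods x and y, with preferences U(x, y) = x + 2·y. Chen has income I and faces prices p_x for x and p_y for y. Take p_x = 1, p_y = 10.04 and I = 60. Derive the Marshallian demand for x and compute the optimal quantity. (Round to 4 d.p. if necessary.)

x* = 60

Perfect substitutes: compare marginal utility per dollar. 1/p_x vs 2/p_y → 1 vs 0.1992.
x gives more utility per dollar, so spend all income on x: x* = I/p_x, y* = 0.
Numerically: x* = 60, y* = 0.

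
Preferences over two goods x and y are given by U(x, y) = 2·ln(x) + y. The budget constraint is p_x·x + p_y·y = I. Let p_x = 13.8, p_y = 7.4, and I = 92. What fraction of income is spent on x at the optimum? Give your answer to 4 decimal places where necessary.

share on x = 0.1609

Set MRS = p_x/p_y: (2/x)/1 = p_x/p_y.
So x*(p_x,p_y) = 2·p_y/p_x, independent of income; and y* = (I − 2·p_y)/p_y.
At the given prices: x* = 2·7.4/13.8 = 1.0725, and y* = 10.4324.
Expenditure on x: 13.8·1.0725 = 14.8; share = 0.1609.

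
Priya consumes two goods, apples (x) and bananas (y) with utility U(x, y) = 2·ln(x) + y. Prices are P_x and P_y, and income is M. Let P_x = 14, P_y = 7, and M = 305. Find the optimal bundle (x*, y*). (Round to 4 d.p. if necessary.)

x* = 1, y* = 41.5714

Set MRS = P_x/P_y: (2/x)/1 = P_x/P_y.
So x*(P_x,P_y) = 2·P_y/P_x, independent of income; and y* = (M − 2·P_y)/P_y.
At the given prices: x* = 2·7/14 = 1, and y* = 41.5714.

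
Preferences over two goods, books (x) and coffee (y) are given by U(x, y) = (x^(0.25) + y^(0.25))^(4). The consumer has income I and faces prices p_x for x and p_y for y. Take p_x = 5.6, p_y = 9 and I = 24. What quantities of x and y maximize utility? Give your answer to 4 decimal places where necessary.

x* = 2.312, y* = 1.2281

MRS = MU_x/MU_y = (y/x)^(0.75). Set equal to p_x/p_y.
Hence y/x = (p_x/p_y)^(1/(0.75)), i.e. raised to the 4/3 power.
Substitute y = (y/x)·x into the budget: x* = I/(p_x + p_y·(y/x)).
Numerically y/x = 0.531203, so x* = 24/(5.6 + 9·0.531203) = 2.312 and y* = 0.531203·2.312 = 1.2281.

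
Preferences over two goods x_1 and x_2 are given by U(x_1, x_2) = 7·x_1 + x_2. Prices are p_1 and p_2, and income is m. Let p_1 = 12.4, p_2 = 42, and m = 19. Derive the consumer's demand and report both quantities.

Perfect substitutes: compare marginal utility per dollar. 7/p_1 vs 1/p_2 → 0.5645 vs 0.0238.
x_1 gives more utility per dollar, so spend all income on x_1: x_1* = m/p_1, x_2* = 0.
Numerically: x_1* = 1.5323, x_2* = 0.

x_1* = 1.5323, x_2* = 0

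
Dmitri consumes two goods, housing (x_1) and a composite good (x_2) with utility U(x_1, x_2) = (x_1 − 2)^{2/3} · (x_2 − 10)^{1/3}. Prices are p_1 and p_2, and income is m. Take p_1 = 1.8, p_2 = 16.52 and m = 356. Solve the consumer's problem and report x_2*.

x_2* = 13.7772

After buying the subsistence bundle (2, 10), a share 2/3 of the remaining income goes to x_1: x_1* = 2 + 2/3·(m − 2p_1 − 10p_2)/p_1.
Discretionary income = 356 − 2·1.8 − 10·16.52 = 187.2; x_2* = 10 + 1/3·187.2/16.52 = 13.7772.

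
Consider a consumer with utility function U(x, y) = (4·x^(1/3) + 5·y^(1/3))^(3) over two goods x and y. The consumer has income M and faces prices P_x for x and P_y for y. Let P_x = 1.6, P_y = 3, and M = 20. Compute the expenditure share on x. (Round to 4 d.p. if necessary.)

share on x = 0.4949

MU_x ∝ 4·x^(-2/3), MU_y ∝ 5·y^(-2/3), so MRS = (4/5)·(y/x)^(2/3) = P_x/P_y.
Solve for the ratio: y/x = [(5/4)·P_x/P_y]^(1.5).
With the ratio pinned down, the budget gives x* = M/(P_x + P_y·(y/x)) and y* = (y/x)·x*.
Numerically y/x = 0.544331, so x* = 20/(1.6 + 3·0.544331) = 6.1862 and y* = 0.544331·6.1862 = 3.3674.
Expenditure on x: 1.6·6.1862 = 9.8979; share = 0.4949.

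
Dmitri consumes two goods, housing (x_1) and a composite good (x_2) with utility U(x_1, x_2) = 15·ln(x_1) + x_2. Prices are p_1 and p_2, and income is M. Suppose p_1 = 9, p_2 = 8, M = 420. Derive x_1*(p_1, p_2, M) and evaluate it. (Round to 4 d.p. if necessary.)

x_1* = 13.3333

MU_x_1 = 15/x_1, MU_x_2 = 1. Tangency: 15/x_1 = p_1/p_2.
So x_1*(p_1,p_2) = 15·p_2/p_1, independent of income; and x_2* = (M − 15·p_2)/p_2.
At the given prices: x_1* = 15·8/9 = 13.3333.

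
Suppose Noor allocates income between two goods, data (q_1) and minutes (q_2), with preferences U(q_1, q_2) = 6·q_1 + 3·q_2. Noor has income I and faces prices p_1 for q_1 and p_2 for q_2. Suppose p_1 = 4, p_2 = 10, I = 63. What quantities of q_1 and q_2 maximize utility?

Perfect substitutes: compare marginal utility per dollar. 6/p_1 vs 3/p_2 → 1.5 vs 0.3.
q_1 gives more utility per dollar, so spend all income on q_1: q_1* = I/p_1, q_2* = 0.
Numerically: q_1* = 15.75, q_2* = 0.

q_1* = 15.75, q_2* = 0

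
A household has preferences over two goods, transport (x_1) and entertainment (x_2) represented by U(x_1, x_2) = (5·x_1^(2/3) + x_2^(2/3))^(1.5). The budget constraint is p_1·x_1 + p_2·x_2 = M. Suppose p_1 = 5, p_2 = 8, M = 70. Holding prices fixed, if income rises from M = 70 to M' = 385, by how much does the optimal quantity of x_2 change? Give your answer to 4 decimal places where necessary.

Numerically x_2/x_1 = 0.001953, so x_1* = 70/(5 + 8·0.001953) = 13.9564 and x_2* = 0.001953·13.9564 = 0.0273.
At M' = 385: x_2* = 0.1499. Change: 0.1499 − 0.0273 = 0.1227.

Δx_2* = 0.1227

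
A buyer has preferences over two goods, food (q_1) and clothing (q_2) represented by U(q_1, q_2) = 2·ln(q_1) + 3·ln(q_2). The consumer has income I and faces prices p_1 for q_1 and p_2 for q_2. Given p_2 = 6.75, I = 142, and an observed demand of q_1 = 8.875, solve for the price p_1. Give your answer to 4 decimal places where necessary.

p_1 = 6.4

MU_q_1/MU_q_2 = (2·q_2)/(3·q_1); tangency sets this equal to p_1/p_2.
So 2·p_2·q_2 = 3·p_1·q_1; combined with the budget, a share 0.4 of income goes to q_1.
Demand: q_1*(p_1,p_2,I) = 0.4·I/p_1 and q_2* = 0.6·I/p_2.
Set q_1* = 8.875 in the demand function and solve for p_1: p_1 = 6.4.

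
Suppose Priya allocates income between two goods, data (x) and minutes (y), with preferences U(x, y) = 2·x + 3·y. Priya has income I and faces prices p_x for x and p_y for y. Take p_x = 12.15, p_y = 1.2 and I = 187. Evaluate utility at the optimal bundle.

V = 467.5

Perfect substitutes: compare marginal utility per dollar. 2/p_x vs 3/p_y → 0.1646 vs 2.5.
y gives more utility per dollar, so spend all income on y: y* = I/p_y, x* = 0.
Numerically: x* = 0, y* = 155.8333.
Utility at the optimum: U(0, 155.8333) = 467.5.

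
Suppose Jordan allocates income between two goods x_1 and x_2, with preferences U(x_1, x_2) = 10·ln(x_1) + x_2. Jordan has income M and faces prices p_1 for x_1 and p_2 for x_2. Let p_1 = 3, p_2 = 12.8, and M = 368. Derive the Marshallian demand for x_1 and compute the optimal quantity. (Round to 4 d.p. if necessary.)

At the given prices: x_1* = 10·12.8/3 = 42.6667.

x_1* = 42.6667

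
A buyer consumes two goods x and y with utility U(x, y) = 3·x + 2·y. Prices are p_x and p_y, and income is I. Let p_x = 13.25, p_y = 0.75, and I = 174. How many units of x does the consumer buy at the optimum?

x* = 0

Perfect substitutes: compare marginal utility per dollar. 3/p_x vs 2/p_y → 0.2264 vs 2.6667.
y gives more utility per dollar, so spend all income on y: y* = I/p_y, x* = 0.
Numerically: x* = 0, y* = 232.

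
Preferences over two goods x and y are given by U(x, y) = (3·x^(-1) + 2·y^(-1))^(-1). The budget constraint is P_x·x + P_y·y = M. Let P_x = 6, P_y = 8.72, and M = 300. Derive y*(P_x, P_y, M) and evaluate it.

MRS = MU_x/MU_y = (3/2)·(y/x)^(2). Set equal to P_x/P_y.
Hence y/x = ((2/3)·P_x/P_y)^(1/(2)), i.e. raised to the 0.5 power.
With the ratio pinned down, the budget gives x* = M/(P_x + P_y·(y/x)) and y* = (y/x)·x*.
Numerically y/x = 0.677285, so x* = 300/(6 + 8.72·0.677285) = 25.1975 and y* = 0.677285·25.1975 = 17.0659.

y* = 17.0659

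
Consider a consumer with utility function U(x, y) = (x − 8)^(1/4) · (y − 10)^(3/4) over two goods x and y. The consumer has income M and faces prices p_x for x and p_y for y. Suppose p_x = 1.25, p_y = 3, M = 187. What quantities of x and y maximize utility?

x* = 37.4, y* = 46.75

This is Cobb-Douglas in (x−8, y−10): tangency gives 0.25·p_y·(y−10) = 0.75·p_x·(x−8).
After buying the subsistence bundle (8, 10), a share 0.25 of the remaining income goes to x: x* = 8 + 0.25·(M − 8p_x − 10p_y)/p_x.
Discretionary income = 187 − 8·1.25 − 10·3 = 147; x* = 8 + 0.25·147/1.25 = 37.4; y* = 10 + 0.75·147/3 = 46.75.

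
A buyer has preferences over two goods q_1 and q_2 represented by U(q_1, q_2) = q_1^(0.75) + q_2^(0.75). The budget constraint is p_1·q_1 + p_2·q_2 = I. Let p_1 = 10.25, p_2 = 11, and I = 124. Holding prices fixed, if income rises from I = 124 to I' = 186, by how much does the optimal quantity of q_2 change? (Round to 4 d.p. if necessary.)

Δq_2* = 2.5208

Substitute q_2 = (q_2/q_1)·q_1 into the budget: q_1* = I/(p_1 + p_2·(q_2/q_1)).
Numerically q_2/q_1 = 0.753919, so q_1* = 124/(10.25 + 11·0.753919) = 6.6871 and q_2* = 0.753919·6.6871 = 5.0415.
At I' = 186: q_2* = 7.5623. Change: 7.5623 − 5.0415 = 2.5208.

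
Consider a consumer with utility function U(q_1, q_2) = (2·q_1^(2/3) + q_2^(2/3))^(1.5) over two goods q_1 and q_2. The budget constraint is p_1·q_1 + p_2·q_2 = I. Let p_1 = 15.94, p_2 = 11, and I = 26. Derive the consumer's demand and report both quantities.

From the CES first-order condition, 2·(q_2/q_1)^(1/3) = p_1/p_2.
Hence q_2/q_1 = ((1/2)·p_1/p_2)^(1/(1/3)), i.e. raised to the 3 power.
With the ratio pinned down, the budget gives q_1* = I/(p_1 + p_2·(q_2/q_1)) and q_2* = (q_2/q_1)·q_1*.
Numerically q_2/q_1 = 0.380362, so q_1* = 26/(15.94 + 11·0.380362) = 1.292 and q_2* = 0.380362·1.292 = 0.4914.

q_1* = 1.292, q_2* = 0.4914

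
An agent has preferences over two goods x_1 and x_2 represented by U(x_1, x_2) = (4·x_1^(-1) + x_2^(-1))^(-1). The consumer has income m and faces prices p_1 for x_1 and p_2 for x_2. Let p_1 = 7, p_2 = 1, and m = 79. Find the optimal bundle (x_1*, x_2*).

x_1* = 9.4919, x_2* = 12.5566

Substitute x_2 = (x_2/x_1)·x_1 into the budget: x_1* = m/(p_1 + p_2·(x_2/x_1)).
Numerically x_2/x_1 = 1.322876, so x_1* = 79/(7 + 1·1.322876) = 9.4919 and x_2* = 1.322876·9.4919 = 12.5566.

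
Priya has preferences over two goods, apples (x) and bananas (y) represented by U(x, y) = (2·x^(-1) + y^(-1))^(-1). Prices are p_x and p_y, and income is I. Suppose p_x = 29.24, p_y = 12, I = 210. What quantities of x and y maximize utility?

x* = 4.9429, y* = 5.4559

MU_x ∝ 2·x^(-2), MU_y ∝ y^(-2), so MRS = 2·(y/x)^(2) = p_x/p_y.
Solve for the ratio: y/x = [(1/2)·p_x/p_y]^(0.5).
Substitute y = (y/x)·x into the budget: x* = I/(p_x + p_y·(y/x)).
Numerically y/x = 1.103781, so x* = 210/(29.24 + 12·1.103781) = 4.9429 and y* = 1.103781·4.9429 = 5.4559.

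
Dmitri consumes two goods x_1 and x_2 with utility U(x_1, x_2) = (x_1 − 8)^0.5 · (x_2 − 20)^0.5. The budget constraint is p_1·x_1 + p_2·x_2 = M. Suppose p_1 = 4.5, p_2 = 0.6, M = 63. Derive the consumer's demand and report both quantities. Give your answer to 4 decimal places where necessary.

MRS = (x_2−20)/(x_1−8). Tangency with p_1/p_2 gives x_2−20 = (p_1/p_2)·(x_1−8).
After buying the subsistence bundle (8, 20), a share 0.5 of the remaining income goes to x_1: x_1* = 8 + 0.5·(M − 8p_1 − 20p_2)/p_1.
Discretionary income = 63 − 8·4.5 − 20·0.6 = 15; x_1* = 8 + 0.5·15/4.5 = 9.6667; x_2* = 20 + 0.5·15/0.6 = 32.5.

x_1* = 9.6667, x_2* = 32.5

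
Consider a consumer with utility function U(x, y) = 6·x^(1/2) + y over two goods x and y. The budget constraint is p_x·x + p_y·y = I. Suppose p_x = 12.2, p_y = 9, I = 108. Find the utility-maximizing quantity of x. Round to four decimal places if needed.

Utility is quasi-linear in y; the FOC for x is 3/√x = p_x/p_y.
Solve: √x = 3·p_y/p_x, so x*(p_x,p_y) = (3·p_y/p_x)², and y* = (I − p_x·x*)/p_y.
Plugging in: x* = (3·9/12.2)² = 4.8979.

x* = 4.8979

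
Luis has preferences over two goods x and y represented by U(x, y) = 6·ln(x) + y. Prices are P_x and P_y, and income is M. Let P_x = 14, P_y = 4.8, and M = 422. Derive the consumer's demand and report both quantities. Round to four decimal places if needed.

x* = 2.0571, y* = 81.9167

MU_x = 6/x, MU_y = 1. Tangency: 6/x = P_x/P_y.
So x*(P_x,P_y) = 6·P_y/P_x, independent of income; and y* = (M − 6·P_y)/P_y.
At the given prices: x* = 6·4.8/14 = 2.0571, and y* = 81.9167.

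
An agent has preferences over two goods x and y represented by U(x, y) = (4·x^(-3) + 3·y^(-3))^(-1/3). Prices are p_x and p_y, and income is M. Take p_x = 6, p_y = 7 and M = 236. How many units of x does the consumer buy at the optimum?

x* = 19.2371

MU_x ∝ 4·x^(-4), MU_y ∝ 3·y^(-4), so MRS = (4/3)·(y/x)^(4) = p_x/p_y.
Solve for the ratio: y/x = [(3/4)·p_x/p_y]^(0.25).
With the ratio pinned down, the budget gives x* = M/(p_x + p_y·(y/x)) and y* = (y/x)·x*.
Numerically y/x = 0.895424, so x* = 236/(6 + 7·0.895424) = 19.2371.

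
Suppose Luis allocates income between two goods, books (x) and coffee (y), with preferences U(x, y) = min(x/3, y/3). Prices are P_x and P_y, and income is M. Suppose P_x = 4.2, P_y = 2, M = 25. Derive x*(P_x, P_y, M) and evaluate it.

Demand: x*(P_x,P_y,M) = 3·M/(3·P_x + 3·P_y), y* = 3·M/(3·P_x + 3·P_y).
Here 3·4.2 + 3·2 = 18.6, giving x* = 4.0323.

x* = 4.0323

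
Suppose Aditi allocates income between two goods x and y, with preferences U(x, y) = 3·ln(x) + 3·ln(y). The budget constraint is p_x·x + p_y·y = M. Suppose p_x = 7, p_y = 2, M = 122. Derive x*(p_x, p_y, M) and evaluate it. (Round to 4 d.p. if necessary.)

x* = 8.7143

MU_x/MU_y = (3·y)/(3·x); tangency sets this equal to p_x/p_y.
Rearranging, p_y·y = p_x·x. Substituting into the budget gives p_x·x·(1 + 1) = M.
Demand: x*(p_x,p_y,M) = 0.5·M/p_x and y* = 0.5·M/p_y.
At p_x=7, p_y=2, M=122: x* = 0.5·122/7 = 8.7143.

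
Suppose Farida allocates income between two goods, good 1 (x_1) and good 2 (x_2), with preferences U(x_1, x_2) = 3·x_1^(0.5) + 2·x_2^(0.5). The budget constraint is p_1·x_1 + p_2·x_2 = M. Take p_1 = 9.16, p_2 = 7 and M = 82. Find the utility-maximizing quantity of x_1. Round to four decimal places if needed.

x_1* = 5.6601

Substitute x_2 = (x_2/x_1)·x_1 into the budget: x_1* = M/(p_1 + p_2·(x_2/x_1)).
Numerically x_2/x_1 = 0.761049, so x_1* = 82/(9.16 + 7·0.761049) = 5.6601.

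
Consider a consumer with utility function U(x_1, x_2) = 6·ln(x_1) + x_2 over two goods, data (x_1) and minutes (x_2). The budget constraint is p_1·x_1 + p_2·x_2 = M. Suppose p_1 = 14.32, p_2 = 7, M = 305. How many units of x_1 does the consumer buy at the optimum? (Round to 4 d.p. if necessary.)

Set MRS = p_1/p_2: (6/x_1)/1 = p_1/p_2.
So x_1*(p_1,p_2) = 6·p_2/p_1, independent of income; and x_2* = (M − 6·p_2)/p_2.
At the given prices: x_1* = 6·7/14.32 = 2.933.

x_1* = 2.933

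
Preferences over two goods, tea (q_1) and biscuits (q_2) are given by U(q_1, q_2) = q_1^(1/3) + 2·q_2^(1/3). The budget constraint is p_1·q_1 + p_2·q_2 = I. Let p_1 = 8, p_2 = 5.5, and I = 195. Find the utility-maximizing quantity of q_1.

q_1* = 5.5257

MRS = MU_q_1/MU_q_2 = (1/2)·(q_2/q_1)^(2/3). Set equal to p_1/p_2.
Solve for the ratio: q_2/q_1 = [2·p_1/p_2]^(1.5).
Substitute q_2 = (q_2/q_1)·q_1 into the budget: q_1* = I/(p_1 + p_2·(q_2/q_1)).
Numerically q_2/q_1 = 4.961762, so q_1* = 195/(8 + 5.5·4.961762) = 5.5257.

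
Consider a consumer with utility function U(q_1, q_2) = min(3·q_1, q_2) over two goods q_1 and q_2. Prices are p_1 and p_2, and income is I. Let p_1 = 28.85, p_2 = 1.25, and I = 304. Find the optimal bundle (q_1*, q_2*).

q_1* = 9.3252, q_2* = 27.9755

Leontief preferences: the optimum is at the kink where q_1/1 = q_2/3, i.e. q_2 = 3·q_1.
Budget: p_1·q_1 + p_2·3·q_1 = I, so (p_1 + 3·p_2)·q_1 = I.
Demand: q_1*(p_1,p_2,I) = I/(p_1 + 3·p_2), q_2* = 3·I/(p_1 + 3·p_2).
Here 28.85 + 3·1.25 = 32.6, giving q_1* = 9.3252 and q_2* = 27.9755.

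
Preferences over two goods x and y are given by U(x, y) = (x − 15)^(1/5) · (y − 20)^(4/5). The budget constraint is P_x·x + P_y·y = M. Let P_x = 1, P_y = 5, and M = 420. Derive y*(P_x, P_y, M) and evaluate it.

y* = 68.8

This is Cobb-Douglas in (x−15, y−20): tangency gives 0.2·P_y·(y−20) = 0.8·P_x·(x−15).
After buying the subsistence bundle (15, 20), a share 0.2 of the remaining income goes to x: x* = 15 + 0.2·(M − 15P_x − 20P_y)/P_x.
Discretionary income = 420 − 15·1 − 20·5 = 305; y* = 20 + 0.8·305/5 = 68.8.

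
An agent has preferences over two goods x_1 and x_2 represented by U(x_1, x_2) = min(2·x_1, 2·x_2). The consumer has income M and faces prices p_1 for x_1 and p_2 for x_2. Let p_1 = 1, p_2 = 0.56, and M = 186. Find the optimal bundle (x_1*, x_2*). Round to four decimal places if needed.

Demand: x_1*(p_1,p_2,M) = 2·M/(2·p_1 + 2·p_2), x_2* = 2·M/(2·p_1 + 2·p_2).
Here 2·1 + 2·0.56 = 3.12, giving x_1* = 119.2308 and x_2* = 119.2308.

x_1* = 119.2308, x_2* = 119.2308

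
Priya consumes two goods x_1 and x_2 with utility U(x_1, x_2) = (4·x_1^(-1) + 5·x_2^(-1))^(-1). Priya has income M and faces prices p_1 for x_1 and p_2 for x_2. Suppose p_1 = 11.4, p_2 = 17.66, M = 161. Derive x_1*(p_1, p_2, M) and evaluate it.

x_1* = 5.9053

With the ratio pinned down, the budget gives x_1* = M/(p_1 + p_2·(x_2/x_1)) and x_2* = (x_2/x_1)·x_1*.
Numerically x_2/x_1 = 0.898281, so x_1* = 161/(11.4 + 17.66·0.898281) = 5.9053.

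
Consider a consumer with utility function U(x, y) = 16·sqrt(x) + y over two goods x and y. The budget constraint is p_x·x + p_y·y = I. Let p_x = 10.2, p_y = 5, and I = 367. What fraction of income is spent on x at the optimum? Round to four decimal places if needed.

MU_x = 8/√x, MU_y = 1. Tangency: 8/√x = p_x/p_y.
Solve: √x = 8·p_y/p_x, so x*(p_x,p_y) = (8·p_y/p_x)², and y* = (I − p_x·x*)/p_y.
Plugging in: x* = (8·5/10.2)² = 15.3787, y* = 42.0275.
Expenditure on x: 10.2·15.3787 = 156.8627; share = 0.4274.

share on x = 0.4274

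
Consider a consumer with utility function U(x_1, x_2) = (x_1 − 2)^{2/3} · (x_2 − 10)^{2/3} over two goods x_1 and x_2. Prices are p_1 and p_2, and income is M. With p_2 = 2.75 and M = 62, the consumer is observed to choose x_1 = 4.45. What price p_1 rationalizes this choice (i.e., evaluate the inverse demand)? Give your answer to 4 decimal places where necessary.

MRS = (x_2−10)/(x_1−2). Tangency with p_1/p_2 gives x_2−10 = (p_1/p_2)·(x_1−2).
After buying the subsistence bundle (2, 10), a share 0.5 of the remaining income goes to x_1: x_1* = 2 + 0.5·(M − 2p_1 − 10p_2)/p_1.
Set x_1* = 4.45 in the demand function and solve for p_1: p_1 = 5.

p_1 = 5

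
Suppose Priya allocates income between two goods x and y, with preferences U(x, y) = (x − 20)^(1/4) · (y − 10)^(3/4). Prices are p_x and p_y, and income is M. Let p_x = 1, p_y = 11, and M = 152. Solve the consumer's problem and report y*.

y* = 11.5

This is Cobb-Douglas in (x−20, y−10): tangency gives 0.25·p_y·(y−10) = 0.75·p_x·(x−20).
After buying the subsistence bundle (20, 10), a share 0.25 of the remaining income goes to x: x* = 20 + 0.25·(M − 20p_x − 10p_y)/p_x.
Discretionary income = 152 − 20·1 − 10·11 = 22; y* = 10 + 0.75·22/11 = 11.5.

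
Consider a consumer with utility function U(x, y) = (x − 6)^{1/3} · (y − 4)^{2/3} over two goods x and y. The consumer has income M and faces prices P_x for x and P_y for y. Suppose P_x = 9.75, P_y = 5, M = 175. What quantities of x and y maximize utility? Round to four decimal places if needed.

Let x' = x−6, y' = y−4. MRS = (1/2)·y'/x' = P_x/P_y.
Substituting into the budget: x* = 6 + 1/3·(M − 6·P_x − 4·P_y)/P_x, and y* = 4 + 2/3·(…)/P_y.
Discretionary income = 175 − 6·9.75 − 4·5 = 96.5; x* = 6 + 1/3·96.5/9.75 = 9.2991; y* = 4 + 2/3·96.5/5 = 16.8667.

x* = 9.2991, y* = 16.8667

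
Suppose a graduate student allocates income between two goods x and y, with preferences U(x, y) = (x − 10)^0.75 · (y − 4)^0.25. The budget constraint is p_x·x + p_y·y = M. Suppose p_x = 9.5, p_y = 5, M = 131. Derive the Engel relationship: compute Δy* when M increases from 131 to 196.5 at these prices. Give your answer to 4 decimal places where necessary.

MRS = 3·(y−4)/(x−10). Tangency with p_x/p_y gives y−4 = (1/3)·(p_x/p_y)·(x−10).
Substituting into the budget: x* = 10 + 0.75·(M − 10·p_x − 4·p_y)/p_x, and y* = 4 + 0.25·(…)/p_y.
Discretionary income = 131 − 10·9.5 − 4·5 = 16; y* = 4 + 0.25·16/5 = 4.8.
At M' = 196.5: y* = 8.075. Change: 8.075 − 4.8 = 3.275.

Δy* = 3.275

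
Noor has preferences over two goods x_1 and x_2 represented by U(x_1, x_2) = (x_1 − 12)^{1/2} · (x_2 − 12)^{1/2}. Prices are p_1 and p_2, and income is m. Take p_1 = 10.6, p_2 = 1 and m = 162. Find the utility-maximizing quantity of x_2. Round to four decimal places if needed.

Let x_1' = x_1−12, x_2' = x_2−12. MRS = x_2'/x_1' = p_1/p_2.
After buying the subsistence bundle (12, 12), a share 0.5 of the remaining income goes to x_1: x_1* = 12 + 0.5·(m − 12p_1 − 12p_2)/p_1.
Discretionary income = 162 − 12·10.6 − 12·1 = 22.8; x_2* = 12 + 0.5·22.8/1 = 23.4.

x_2* = 23.4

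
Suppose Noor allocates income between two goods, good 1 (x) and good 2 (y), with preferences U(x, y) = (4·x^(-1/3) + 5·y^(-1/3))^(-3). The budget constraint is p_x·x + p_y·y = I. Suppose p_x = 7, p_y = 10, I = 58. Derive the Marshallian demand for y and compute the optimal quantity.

MRS = MU_x/MU_y = (4/5)·(y/x)^(4/3). Set equal to p_x/p_y.
Solve for the ratio: y/x = [(5/4)·p_x/p_y]^(0.75).
Substitute y = (y/x)·x into the budget: x* = I/(p_x + p_y·(y/x)).
Numerically y/x = 0.904703, so x* = 58/(7 + 10·0.904703) = 3.6144 and y* = 0.904703·3.6144 = 3.2699.

y* = 3.2699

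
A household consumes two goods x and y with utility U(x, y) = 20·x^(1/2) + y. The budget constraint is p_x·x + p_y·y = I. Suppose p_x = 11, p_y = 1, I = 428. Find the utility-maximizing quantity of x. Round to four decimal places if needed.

Plugging in: x* = (10·1/11)² = 0.8264.

x* = 0.8264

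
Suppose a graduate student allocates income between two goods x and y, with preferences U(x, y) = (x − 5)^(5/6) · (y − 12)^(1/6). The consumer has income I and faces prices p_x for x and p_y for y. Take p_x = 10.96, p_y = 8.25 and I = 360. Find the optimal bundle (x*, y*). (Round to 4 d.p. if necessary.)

x* = 20.6782, y* = 16.1657

MRS = 5·(y−12)/(x−5). Tangency with p_x/p_y gives y−12 = (1/5)·(p_x/p_y)·(x−5).
Substituting into the budget: x* = 5 + 5/6·(I − 5·p_x − 12·p_y)/p_x, and y* = 12 + 1/6·(…)/p_y.
Discretionary income = 360 − 5·10.96 − 12·8.25 = 206.2; x* = 5 + 5/6·206.2/10.96 = 20.6782; y* = 12 + 1/6·206.2/8.25 = 16.1657.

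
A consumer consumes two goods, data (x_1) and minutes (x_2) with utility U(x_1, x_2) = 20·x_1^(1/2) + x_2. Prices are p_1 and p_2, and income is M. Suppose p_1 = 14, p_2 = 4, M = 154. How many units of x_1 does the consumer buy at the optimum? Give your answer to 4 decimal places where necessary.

Utility is quasi-linear in x_2; the FOC for x_1 is 10/√x_1 = p_1/p_2.
Thus x_1* = (10·p_2/p_1)² — independent of M — with the rest of income spent on x_2.
Plugging in: x_1* = (10·4/14)² = 8.1633.

x_1* = 8.1633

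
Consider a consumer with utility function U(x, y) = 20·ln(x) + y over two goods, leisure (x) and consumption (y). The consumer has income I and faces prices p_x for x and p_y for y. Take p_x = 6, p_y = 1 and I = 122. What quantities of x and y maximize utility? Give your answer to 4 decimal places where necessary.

So x*(p_x,p_y) = 20·p_y/p_x, independent of income; and y* = (I − 20·p_y)/p_y.
At the given prices: x* = 20·1/6 = 3.3333, and y* = 102.

x* = 3.3333, y* = 102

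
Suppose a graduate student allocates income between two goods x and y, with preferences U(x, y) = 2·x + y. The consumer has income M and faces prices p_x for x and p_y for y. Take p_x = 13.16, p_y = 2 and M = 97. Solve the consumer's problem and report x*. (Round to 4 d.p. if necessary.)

Linear utility — the consumer picks whichever good has higher MU/price: 2/13.16 = 0.152 vs 1/2 = 0.5.
y gives more utility per dollar, so spend all income on y: y* = M/p_y, x* = 0.
Numerically: x* = 0, y* = 48.5.

x* = 0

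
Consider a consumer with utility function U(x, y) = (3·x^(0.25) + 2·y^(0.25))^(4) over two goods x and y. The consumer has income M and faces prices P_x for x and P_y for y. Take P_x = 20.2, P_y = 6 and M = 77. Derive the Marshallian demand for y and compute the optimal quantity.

Substitute y = (y/x)·x into the budget: x* = M/(P_x + P_y·(y/x)).
Numerically y/x = 2.938632, so x* = 77/(20.2 + 6·2.938632) = 2.0353 and y* = 2.938632·2.0353 = 5.9811.

y* = 5.9811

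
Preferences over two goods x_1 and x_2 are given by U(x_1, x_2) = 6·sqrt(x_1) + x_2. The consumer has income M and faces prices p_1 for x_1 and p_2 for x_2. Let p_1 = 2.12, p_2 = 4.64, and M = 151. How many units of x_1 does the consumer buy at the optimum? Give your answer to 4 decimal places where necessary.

MU_x_1 = 3/√x_1, MU_x_2 = 1. Tangency: 3/√x_1 = p_1/p_2.
Solve: √x_1 = 3·p_2/p_1, so x_1*(p_1,p_2) = (3·p_2/p_1)², and x_2* = (M − p_1·x_1*)/p_2.
Plugging in: x_1* = (3·4.64/2.12)² = 43.1129.

x_1* = 43.1129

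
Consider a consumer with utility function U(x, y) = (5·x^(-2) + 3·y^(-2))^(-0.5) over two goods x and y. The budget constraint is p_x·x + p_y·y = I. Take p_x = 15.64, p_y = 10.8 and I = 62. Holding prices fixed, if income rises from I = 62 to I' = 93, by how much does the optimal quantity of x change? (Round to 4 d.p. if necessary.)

Substitute y = (y/x)·x into the budget: x* = I/(p_x + p_y·(y/x)).
Numerically y/x = 0.954234, so x* = 62/(15.64 + 10.8·0.954234) = 2.3896.
At I' = 93: x* = 3.5844. Change: 3.5844 − 2.3896 = 1.1948.

Δx* = 1.1948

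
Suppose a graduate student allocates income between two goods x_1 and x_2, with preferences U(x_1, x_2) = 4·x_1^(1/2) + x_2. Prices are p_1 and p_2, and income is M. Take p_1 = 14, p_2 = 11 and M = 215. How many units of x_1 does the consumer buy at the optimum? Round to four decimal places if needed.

x_1* = 2.4694

Plugging in: x_1* = (2·11/14)² = 2.4694.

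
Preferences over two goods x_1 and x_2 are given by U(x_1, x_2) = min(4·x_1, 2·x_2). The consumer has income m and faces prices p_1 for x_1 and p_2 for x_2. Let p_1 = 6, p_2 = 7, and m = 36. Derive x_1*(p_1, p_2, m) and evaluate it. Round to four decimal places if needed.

With perfect complements, no substitution: consume in ratio x_1:x_2 = 2:4.
Budget: p_1·x_1 + p_2·2·x_1 = m, so (2·p_1 + 4·p_2)·x_1 = 2·m.
Demand: x_1*(p_1,p_2,m) = 2·m/(2·p_1 + 4·p_2), x_2* = 4·m/(2·p_1 + 4·p_2).
Here 2·6 + 4·7 = 40, giving x_1* = 1.8.

x_1* = 1.8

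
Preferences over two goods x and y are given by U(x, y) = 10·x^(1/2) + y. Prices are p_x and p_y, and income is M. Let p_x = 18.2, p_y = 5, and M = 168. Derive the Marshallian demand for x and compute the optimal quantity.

Set MRS = p_x/p_y: 5·x^(−1/2) = p_x/p_y.
Thus x* = (5·p_y/p_x)² — independent of M — with the rest of income spent on y.
Plugging in: x* = (5·5/18.2)² = 1.8868.

x* = 1.8868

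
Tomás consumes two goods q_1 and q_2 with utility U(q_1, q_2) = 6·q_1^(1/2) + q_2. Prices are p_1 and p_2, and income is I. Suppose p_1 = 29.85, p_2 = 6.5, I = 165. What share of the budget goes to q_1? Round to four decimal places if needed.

share on q_1 = 0.0772

Set MRS = p_1/p_2: 3·q_1^(−1/2) = p_1/p_2.
Solve: √q_1 = 3·p_2/p_1, so q_1*(p_1,p_2) = (3·p_2/p_1)², and q_2* = (I − p_1·q_1*)/p_2.
Plugging in: q_1* = (3·6.5/29.85)² = 0.4268, q_2* = 23.4248.
Expenditure on q_1: 29.85·0.4268 = 12.7387; share = 0.0772.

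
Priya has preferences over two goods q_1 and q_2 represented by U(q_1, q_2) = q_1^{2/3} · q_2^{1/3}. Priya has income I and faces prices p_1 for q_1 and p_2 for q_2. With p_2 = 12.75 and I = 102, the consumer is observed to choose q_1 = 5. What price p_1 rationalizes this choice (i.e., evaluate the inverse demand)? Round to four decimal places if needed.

The MRS is 2·q_2/q_1. Set MRS = p_1/p_2.
Rearranging, p_2·q_2 = (1/2)·p_1·q_1. Substituting into the budget gives p_1·q_1·(1 + (1/2)) = I.
Demand: q_1*(p_1,p_2,I) = 2/3·I/p_1 and q_2* = 1/3·I/p_2.
Set q_1* = 5 in the demand function and solve for p_1: p_1 = 13.6.

p_1 = 13.6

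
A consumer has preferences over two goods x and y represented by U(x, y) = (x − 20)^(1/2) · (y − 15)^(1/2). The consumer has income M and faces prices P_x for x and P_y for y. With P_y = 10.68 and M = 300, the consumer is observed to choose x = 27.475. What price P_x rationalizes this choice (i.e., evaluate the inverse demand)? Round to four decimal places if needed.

P_x = 4

This is Cobb-Douglas in (x−20, y−15): tangency gives 0.5·P_y·(y−15) = 0.5·P_x·(x−20).
After buying the subsistence bundle (20, 15), a share 0.5 of the remaining income goes to x: x* = 20 + 0.5·(M − 20P_x − 15P_y)/P_x.
Set x* = 27.475 in the demand function and solve for P_x: P_x = 4.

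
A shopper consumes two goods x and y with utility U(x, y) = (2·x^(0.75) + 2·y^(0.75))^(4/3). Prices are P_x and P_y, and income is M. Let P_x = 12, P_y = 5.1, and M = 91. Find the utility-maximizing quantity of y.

From the CES first-order condition, (y/x)^(0.25) = P_x/P_y.
Hence y/x = (P_x/P_y)^(1/(0.25)), i.e. raised to the 4 power.
Substitute y = (y/x)·x into the budget: x* = M/(P_x + P_y·(y/x)).
Numerically y/x = 30.650974, so x* = 91/(12 + 5.1·30.650974) = 0.5406 and y* = 30.650974·0.5406 = 16.5711.

y* = 16.5711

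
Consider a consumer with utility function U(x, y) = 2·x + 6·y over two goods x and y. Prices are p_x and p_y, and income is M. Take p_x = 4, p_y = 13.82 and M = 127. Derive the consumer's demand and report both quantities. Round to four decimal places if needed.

Perfect substitutes: compare marginal utility per dollar. 2/p_x vs 6/p_y → 0.5 vs 0.4342.
x gives more utility per dollar, so spend all income on x: x* = M/p_x, y* = 0.
Numerically: x* = 31.75, y* = 0.

x* = 31.75, y* = 0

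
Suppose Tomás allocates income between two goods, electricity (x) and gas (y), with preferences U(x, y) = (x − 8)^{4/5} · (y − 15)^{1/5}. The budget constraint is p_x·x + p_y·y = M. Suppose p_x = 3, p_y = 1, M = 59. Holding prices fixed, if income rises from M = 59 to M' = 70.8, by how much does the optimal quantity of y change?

This is Cobb-Douglas in (x−8, y−15): tangency gives 0.8·p_y·(y−15) = 0.2·p_x·(x−8).
After buying the subsistence bundle (8, 15), a share 0.8 of the remaining income goes to x: x* = 8 + 0.8·(M − 8p_x − 15p_y)/p_x.
Discretionary income = 59 − 8·3 − 15·1 = 20; y* = 15 + 0.2·20/1 = 19.
At M' = 70.8: y* = 21.36. Change: 21.36 − 19 = 2.36.

Δy* = 2.36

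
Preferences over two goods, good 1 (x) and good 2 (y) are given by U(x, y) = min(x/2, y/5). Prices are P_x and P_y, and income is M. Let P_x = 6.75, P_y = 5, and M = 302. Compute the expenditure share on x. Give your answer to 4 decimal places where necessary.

Leontief preferences: the optimum is at the kink where x/2 = y/5, i.e. y = (5/2)·x.
Budget: P_x·x + P_y·(5/2)·x = M, so (2·P_x + 5·P_y)·x = 2·M.
Demand: x*(P_x,P_y,M) = 2·M/(2·P_x + 5·P_y), y* = 5·M/(2·P_x + 5·P_y).
Here 2·6.75 + 5·5 = 38.5, giving x* = 15.6883 and y* = 39.2208.
Expenditure on x: 6.75·15.6883 = 105.8961; share = 0.3506.

share on x = 0.3506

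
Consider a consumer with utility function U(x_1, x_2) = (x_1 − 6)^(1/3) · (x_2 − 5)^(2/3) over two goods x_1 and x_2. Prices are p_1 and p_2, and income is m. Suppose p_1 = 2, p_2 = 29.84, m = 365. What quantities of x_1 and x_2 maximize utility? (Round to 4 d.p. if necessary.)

Substituting into the budget: x_1* = 6 + 1/3·(m − 6·p_1 − 5·p_2)/p_1, and x_2* = 5 + 2/3·(…)/p_2.
Discretionary income = 365 − 6·2 − 5·29.84 = 203.8; x_1* = 6 + 1/3·203.8/2 = 39.9667; x_2* = 5 + 2/3·203.8/29.84 = 9.5532.

x_1* = 39.9667, x_2* = 9.5532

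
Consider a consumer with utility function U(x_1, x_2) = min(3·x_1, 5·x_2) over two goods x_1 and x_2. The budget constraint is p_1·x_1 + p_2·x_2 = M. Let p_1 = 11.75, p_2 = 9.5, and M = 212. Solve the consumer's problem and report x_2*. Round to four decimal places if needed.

x_2* = 7.2894

Leontief preferences: the optimum is at the kink where x_1/5 = x_2/3, i.e. x_2 = (3/5)·x_1.
Budget: p_1·x_1 + p_2·(3/5)·x_1 = M, so (5·p_1 + 3·p_2)·x_1 = 5·M.
Demand: x_1*(p_1,p_2,M) = 5·M/(5·p_1 + 3·p_2), x_2* = 3·M/(5·p_1 + 3·p_2).
Here 5·11.75 + 3·9.5 = 87.25, giving x_2* = 7.2894.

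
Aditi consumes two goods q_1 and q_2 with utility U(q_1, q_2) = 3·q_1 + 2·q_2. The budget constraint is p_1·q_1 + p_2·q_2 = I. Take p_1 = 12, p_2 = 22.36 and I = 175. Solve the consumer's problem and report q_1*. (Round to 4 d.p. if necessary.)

q_1* = 14.5833

Perfect substitutes: compare marginal utility per dollar. 3/p_1 vs 2/p_2 → 0.25 vs 0.0894.
q_1 gives more utility per dollar, so spend all income on q_1: q_1* = I/p_1, q_2* = 0.
Numerically: q_1* = 14.5833, q_2* = 0.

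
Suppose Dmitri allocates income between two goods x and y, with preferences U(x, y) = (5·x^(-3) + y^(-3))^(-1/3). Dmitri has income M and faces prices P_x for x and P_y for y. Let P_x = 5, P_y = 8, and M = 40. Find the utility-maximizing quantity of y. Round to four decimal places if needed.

y* = 2.4377

Substitute y = (y/x)·x into the budget: x* = M/(P_x + P_y·(y/x)).
Numerically y/x = 0.594604, so x* = 40/(5 + 8·0.594604) = 4.0997 and y* = 0.594604·4.0997 = 2.4377.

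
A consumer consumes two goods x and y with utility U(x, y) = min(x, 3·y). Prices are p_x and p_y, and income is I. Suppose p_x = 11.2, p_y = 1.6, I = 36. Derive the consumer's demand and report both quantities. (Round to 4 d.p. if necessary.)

Leontief preferences: the optimum is at the kink where x/3 = y/1, i.e. y = (1/3)·x.
Budget: p_x·x + p_y·(1/3)·x = I, so (3·p_x + p_y)·x = 3·I.
Demand: x*(p_x,p_y,I) = 3·I/(3·p_x + p_y), y* = I/(3·p_x + p_y).
Here 3·11.2 + 1.6 = 35.2, giving x* = 3.0682 and y* = 1.0227.

x* = 3.0682, y* = 1.0227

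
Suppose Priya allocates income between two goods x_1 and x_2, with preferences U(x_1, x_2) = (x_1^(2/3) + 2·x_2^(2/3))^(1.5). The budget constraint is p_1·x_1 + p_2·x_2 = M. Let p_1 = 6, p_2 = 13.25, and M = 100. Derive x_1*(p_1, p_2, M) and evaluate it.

x_1* = 6.3121

From the CES first-order condition, (1/2)·(x_2/x_1)^(1/3) = p_1/p_2.
Solve for the ratio: x_2/x_1 = [2·p_1/p_2]^(3).
With the ratio pinned down, the budget gives x_1* = M/(p_1 + p_2·(x_2/x_1)) and x_2* = (x_2/x_1)·x_1*.
Numerically x_2/x_1 = 0.742841, so x_1* = 100/(6 + 13.25·0.742841) = 6.3121.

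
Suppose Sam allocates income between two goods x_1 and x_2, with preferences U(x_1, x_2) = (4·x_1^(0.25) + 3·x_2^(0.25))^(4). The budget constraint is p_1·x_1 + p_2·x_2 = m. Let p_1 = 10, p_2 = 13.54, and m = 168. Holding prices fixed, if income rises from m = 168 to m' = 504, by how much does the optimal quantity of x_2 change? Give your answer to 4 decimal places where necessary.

Δx_2* = 9.4588

MRS = MU_x_1/MU_x_2 = (4/3)·(x_2/x_1)^(0.75). Set equal to p_1/p_2.
Solve for the ratio: x_2/x_1 = [(3/4)·p_1/p_2]^(4/3).
Substitute x_2 = (x_2/x_1)·x_1 into the budget: x_1* = m/(p_1 + p_2·(x_2/x_1)).
Numerically x_2/x_1 = 0.454908, so x_1* = 168/(10 + 13.54·0.454908) = 10.3964 and x_2* = 0.454908·10.3964 = 4.7294.
At m' = 504: x_2* = 14.1882. Change: 14.1882 − 4.7294 = 9.4588.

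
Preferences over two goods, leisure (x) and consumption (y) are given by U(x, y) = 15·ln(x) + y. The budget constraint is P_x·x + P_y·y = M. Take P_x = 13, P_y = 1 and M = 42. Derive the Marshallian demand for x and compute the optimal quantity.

x* = 1.1538

Set MRS = P_x/P_y: (15/x)/1 = P_x/P_y.
So x*(P_x,P_y) = 15·P_y/P_x, independent of income; and y* = (M − 15·P_y)/P_y.
At the given prices: x* = 15·1/13 = 1.1538.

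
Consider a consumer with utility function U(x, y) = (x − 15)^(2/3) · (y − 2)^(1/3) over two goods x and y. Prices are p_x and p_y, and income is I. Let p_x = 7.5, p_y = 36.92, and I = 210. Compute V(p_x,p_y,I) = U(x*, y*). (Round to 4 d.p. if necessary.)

MRS = 2·(y−2)/(x−15). Tangency with p_x/p_y gives y−2 = (1/2)·(p_x/p_y)·(x−15).
After buying the subsistence bundle (15, 2), a share 2/3 of the remaining income goes to x: x* = 15 + 2/3·(I − 15p_x − 2p_y)/p_x.
Discretionary income = 210 − 15·7.5 − 2·36.92 = 23.66; x* = 15 + 2/3·23.66/7.5 = 17.1031; y* = 2 + 1/3·23.66/36.92 = 2.2136.
Utility at the optimum: U(17.1031, 2.2136) = 0.9813.

V = 0.9813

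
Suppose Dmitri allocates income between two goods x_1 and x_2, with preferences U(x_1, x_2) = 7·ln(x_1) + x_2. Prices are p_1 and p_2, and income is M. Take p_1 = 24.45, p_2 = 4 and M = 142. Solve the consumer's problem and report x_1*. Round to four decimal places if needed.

MU_x_1 = 7/x_1, MU_x_2 = 1. Tangency: 7/x_1 = p_1/p_2.
So x_1*(p_1,p_2) = 7·p_2/p_1, independent of income; and x_2* = (M − 7·p_2)/p_2.
At the given prices: x_1* = 7·4/24.45 = 1.1452.

x_1* = 1.1452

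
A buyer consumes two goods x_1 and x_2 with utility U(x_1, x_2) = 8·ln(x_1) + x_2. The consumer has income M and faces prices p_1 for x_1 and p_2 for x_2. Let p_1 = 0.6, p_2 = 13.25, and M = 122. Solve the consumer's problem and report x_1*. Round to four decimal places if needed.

Set MRS = p_1/p_2: (8/x_1)/1 = p_1/p_2.
So x_1*(p_1,p_2) = 8·p_2/p_1, independent of income; and x_2* = (M − 8·p_2)/p_2.
At the given prices: x_1* = 8·13.25/0.6 = 176.6667.

x_1* = 176.6667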